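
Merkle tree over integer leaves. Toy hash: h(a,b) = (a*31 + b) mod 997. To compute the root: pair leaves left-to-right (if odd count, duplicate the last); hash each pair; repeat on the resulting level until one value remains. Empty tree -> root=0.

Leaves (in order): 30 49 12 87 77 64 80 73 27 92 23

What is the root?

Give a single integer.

Answer: 417

Derivation:
L0: [30, 49, 12, 87, 77, 64, 80, 73, 27, 92, 23]
L1: h(30,49)=(30*31+49)%997=979 h(12,87)=(12*31+87)%997=459 h(77,64)=(77*31+64)%997=457 h(80,73)=(80*31+73)%997=559 h(27,92)=(27*31+92)%997=929 h(23,23)=(23*31+23)%997=736 -> [979, 459, 457, 559, 929, 736]
L2: h(979,459)=(979*31+459)%997=898 h(457,559)=(457*31+559)%997=768 h(929,736)=(929*31+736)%997=622 -> [898, 768, 622]
L3: h(898,768)=(898*31+768)%997=690 h(622,622)=(622*31+622)%997=961 -> [690, 961]
L4: h(690,961)=(690*31+961)%997=417 -> [417]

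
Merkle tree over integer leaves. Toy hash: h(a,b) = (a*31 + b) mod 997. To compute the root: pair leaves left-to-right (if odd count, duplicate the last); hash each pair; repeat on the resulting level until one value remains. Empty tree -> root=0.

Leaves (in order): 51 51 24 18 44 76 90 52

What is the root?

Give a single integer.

Answer: 388

Derivation:
L0: [51, 51, 24, 18, 44, 76, 90, 52]
L1: h(51,51)=(51*31+51)%997=635 h(24,18)=(24*31+18)%997=762 h(44,76)=(44*31+76)%997=443 h(90,52)=(90*31+52)%997=848 -> [635, 762, 443, 848]
L2: h(635,762)=(635*31+762)%997=507 h(443,848)=(443*31+848)%997=623 -> [507, 623]
L3: h(507,623)=(507*31+623)%997=388 -> [388]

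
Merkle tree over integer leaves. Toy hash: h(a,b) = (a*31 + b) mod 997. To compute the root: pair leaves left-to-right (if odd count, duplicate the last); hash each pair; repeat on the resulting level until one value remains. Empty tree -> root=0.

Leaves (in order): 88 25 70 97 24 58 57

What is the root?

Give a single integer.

Answer: 846

Derivation:
L0: [88, 25, 70, 97, 24, 58, 57]
L1: h(88,25)=(88*31+25)%997=759 h(70,97)=(70*31+97)%997=273 h(24,58)=(24*31+58)%997=802 h(57,57)=(57*31+57)%997=827 -> [759, 273, 802, 827]
L2: h(759,273)=(759*31+273)%997=871 h(802,827)=(802*31+827)%997=764 -> [871, 764]
L3: h(871,764)=(871*31+764)%997=846 -> [846]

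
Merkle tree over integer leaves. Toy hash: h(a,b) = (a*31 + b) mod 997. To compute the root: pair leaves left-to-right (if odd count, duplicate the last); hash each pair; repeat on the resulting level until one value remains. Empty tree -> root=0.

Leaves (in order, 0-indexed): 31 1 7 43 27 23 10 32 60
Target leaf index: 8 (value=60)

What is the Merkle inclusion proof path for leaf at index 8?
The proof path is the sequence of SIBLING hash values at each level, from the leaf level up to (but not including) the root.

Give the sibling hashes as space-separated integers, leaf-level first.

L0 (leaves): [31, 1, 7, 43, 27, 23, 10, 32, 60], target index=8
L1: h(31,1)=(31*31+1)%997=962 [pair 0] h(7,43)=(7*31+43)%997=260 [pair 1] h(27,23)=(27*31+23)%997=860 [pair 2] h(10,32)=(10*31+32)%997=342 [pair 3] h(60,60)=(60*31+60)%997=923 [pair 4] -> [962, 260, 860, 342, 923]
  Sibling for proof at L0: 60
L2: h(962,260)=(962*31+260)%997=172 [pair 0] h(860,342)=(860*31+342)%997=83 [pair 1] h(923,923)=(923*31+923)%997=623 [pair 2] -> [172, 83, 623]
  Sibling for proof at L1: 923
L3: h(172,83)=(172*31+83)%997=430 [pair 0] h(623,623)=(623*31+623)%997=993 [pair 1] -> [430, 993]
  Sibling for proof at L2: 623
L4: h(430,993)=(430*31+993)%997=365 [pair 0] -> [365]
  Sibling for proof at L3: 430
Root: 365
Proof path (sibling hashes from leaf to root): [60, 923, 623, 430]

Answer: 60 923 623 430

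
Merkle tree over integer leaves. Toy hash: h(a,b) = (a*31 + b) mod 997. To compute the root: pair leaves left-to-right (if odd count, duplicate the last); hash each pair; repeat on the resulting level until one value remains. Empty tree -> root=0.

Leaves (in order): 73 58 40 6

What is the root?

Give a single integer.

L0: [73, 58, 40, 6]
L1: h(73,58)=(73*31+58)%997=327 h(40,6)=(40*31+6)%997=249 -> [327, 249]
L2: h(327,249)=(327*31+249)%997=416 -> [416]

Answer: 416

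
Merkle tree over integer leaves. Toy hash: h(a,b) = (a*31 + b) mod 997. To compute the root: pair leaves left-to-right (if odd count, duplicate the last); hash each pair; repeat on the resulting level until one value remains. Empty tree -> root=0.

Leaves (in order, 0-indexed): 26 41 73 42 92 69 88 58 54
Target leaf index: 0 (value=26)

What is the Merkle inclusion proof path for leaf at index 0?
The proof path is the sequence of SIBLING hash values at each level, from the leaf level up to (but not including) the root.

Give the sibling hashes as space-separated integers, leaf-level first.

L0 (leaves): [26, 41, 73, 42, 92, 69, 88, 58, 54], target index=0
L1: h(26,41)=(26*31+41)%997=847 [pair 0] h(73,42)=(73*31+42)%997=311 [pair 1] h(92,69)=(92*31+69)%997=927 [pair 2] h(88,58)=(88*31+58)%997=792 [pair 3] h(54,54)=(54*31+54)%997=731 [pair 4] -> [847, 311, 927, 792, 731]
  Sibling for proof at L0: 41
L2: h(847,311)=(847*31+311)%997=646 [pair 0] h(927,792)=(927*31+792)%997=616 [pair 1] h(731,731)=(731*31+731)%997=461 [pair 2] -> [646, 616, 461]
  Sibling for proof at L1: 311
L3: h(646,616)=(646*31+616)%997=702 [pair 0] h(461,461)=(461*31+461)%997=794 [pair 1] -> [702, 794]
  Sibling for proof at L2: 616
L4: h(702,794)=(702*31+794)%997=622 [pair 0] -> [622]
  Sibling for proof at L3: 794
Root: 622
Proof path (sibling hashes from leaf to root): [41, 311, 616, 794]

Answer: 41 311 616 794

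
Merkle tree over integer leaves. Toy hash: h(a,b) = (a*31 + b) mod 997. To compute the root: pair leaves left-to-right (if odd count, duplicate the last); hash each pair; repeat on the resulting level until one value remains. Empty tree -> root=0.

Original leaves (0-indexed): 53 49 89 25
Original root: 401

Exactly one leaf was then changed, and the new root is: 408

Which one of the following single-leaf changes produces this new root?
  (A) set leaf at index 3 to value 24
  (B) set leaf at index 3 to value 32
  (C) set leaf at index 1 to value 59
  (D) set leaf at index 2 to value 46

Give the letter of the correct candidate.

Answer: B

Derivation:
Original leaves: [53, 49, 89, 25]
Target new root: 408
Try each candidate change and compute the resulting root:
Candidate A: set leaf[3] = 24 -> leaves = [53, 49, 89, 24]
  L0: [53, 49, 89, 24]
  L1: h(53,49)=(53*31+49)%997=695 h(89,24)=(89*31+24)%997=789 -> [695, 789]
  L2: h(695,789)=(695*31+789)%997=400 -> [400]
  root = 400 != target 408
Candidate B: set leaf[3] = 32 -> leaves = [53, 49, 89, 32]
  L0: [53, 49, 89, 32]
  L1: h(53,49)=(53*31+49)%997=695 h(89,32)=(89*31+32)%997=797 -> [695, 797]
  L2: h(695,797)=(695*31+797)%997=408 -> [408]
  root = 408 == target 408  ** MATCH **
Candidate C: set leaf[1] = 59 -> leaves = [53, 59, 89, 25]
  L0: [53, 59, 89, 25]
  L1: h(53,59)=(53*31+59)%997=705 h(89,25)=(89*31+25)%997=790 -> [705, 790]
  L2: h(705,790)=(705*31+790)%997=711 -> [711]
  root = 711 != target 408
Candidate D: set leaf[2] = 46 -> leaves = [53, 49, 46, 25]
  L0: [53, 49, 46, 25]
  L1: h(53,49)=(53*31+49)%997=695 h(46,25)=(46*31+25)%997=454 -> [695, 454]
  L2: h(695,454)=(695*31+454)%997=65 -> [65]
  root = 65 != target 408
Candidate B produces the target root.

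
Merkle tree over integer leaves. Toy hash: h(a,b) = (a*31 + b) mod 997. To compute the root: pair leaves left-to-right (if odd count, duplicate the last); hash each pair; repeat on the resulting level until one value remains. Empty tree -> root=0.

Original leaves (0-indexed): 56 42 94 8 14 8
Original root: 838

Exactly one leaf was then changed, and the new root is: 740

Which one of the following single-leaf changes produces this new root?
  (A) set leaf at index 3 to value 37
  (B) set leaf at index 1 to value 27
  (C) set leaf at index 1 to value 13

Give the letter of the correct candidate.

Original leaves: [56, 42, 94, 8, 14, 8]
Target new root: 740
Try each candidate change and compute the resulting root:
Candidate A: set leaf[3] = 37 -> leaves = [56, 42, 94, 37, 14, 8]
  L0: [56, 42, 94, 37, 14, 8]
  L1: h(56,42)=(56*31+42)%997=781 h(94,37)=(94*31+37)%997=957 h(14,8)=(14*31+8)%997=442 -> [781, 957, 442]
  L2: h(781,957)=(781*31+957)%997=243 h(442,442)=(442*31+442)%997=186 -> [243, 186]
  L3: h(243,186)=(243*31+186)%997=740 -> [740]
  root = 740 == target 740  ** MATCH **
Candidate B: set leaf[1] = 27 -> leaves = [56, 27, 94, 8, 14, 8]
  L0: [56, 27, 94, 8, 14, 8]
  L1: h(56,27)=(56*31+27)%997=766 h(94,8)=(94*31+8)%997=928 h(14,8)=(14*31+8)%997=442 -> [766, 928, 442]
  L2: h(766,928)=(766*31+928)%997=746 h(442,442)=(442*31+442)%997=186 -> [746, 186]
  L3: h(746,186)=(746*31+186)%997=381 -> [381]
  root = 381 != target 740
Candidate C: set leaf[1] = 13 -> leaves = [56, 13, 94, 8, 14, 8]
  L0: [56, 13, 94, 8, 14, 8]
  L1: h(56,13)=(56*31+13)%997=752 h(94,8)=(94*31+8)%997=928 h(14,8)=(14*31+8)%997=442 -> [752, 928, 442]
  L2: h(752,928)=(752*31+928)%997=312 h(442,442)=(442*31+442)%997=186 -> [312, 186]
  L3: h(312,186)=(312*31+186)%997=885 -> [885]
  root = 885 != target 740
Candidate A produces the target root.

Answer: A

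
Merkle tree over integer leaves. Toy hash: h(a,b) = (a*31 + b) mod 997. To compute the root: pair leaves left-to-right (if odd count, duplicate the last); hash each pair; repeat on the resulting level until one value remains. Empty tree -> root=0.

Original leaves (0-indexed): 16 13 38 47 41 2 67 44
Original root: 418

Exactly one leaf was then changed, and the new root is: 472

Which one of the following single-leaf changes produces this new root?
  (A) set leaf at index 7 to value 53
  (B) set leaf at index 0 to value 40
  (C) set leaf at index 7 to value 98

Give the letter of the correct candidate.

Answer: C

Derivation:
Original leaves: [16, 13, 38, 47, 41, 2, 67, 44]
Target new root: 472
Try each candidate change and compute the resulting root:
Candidate A: set leaf[7] = 53 -> leaves = [16, 13, 38, 47, 41, 2, 67, 53]
  L0: [16, 13, 38, 47, 41, 2, 67, 53]
  L1: h(16,13)=(16*31+13)%997=509 h(38,47)=(38*31+47)%997=228 h(41,2)=(41*31+2)%997=276 h(67,53)=(67*31+53)%997=136 -> [509, 228, 276, 136]
  L2: h(509,228)=(509*31+228)%997=55 h(276,136)=(276*31+136)%997=716 -> [55, 716]
  L3: h(55,716)=(55*31+716)%997=427 -> [427]
  root = 427 != target 472
Candidate B: set leaf[0] = 40 -> leaves = [40, 13, 38, 47, 41, 2, 67, 44]
  L0: [40, 13, 38, 47, 41, 2, 67, 44]
  L1: h(40,13)=(40*31+13)%997=256 h(38,47)=(38*31+47)%997=228 h(41,2)=(41*31+2)%997=276 h(67,44)=(67*31+44)%997=127 -> [256, 228, 276, 127]
  L2: h(256,228)=(256*31+228)%997=188 h(276,127)=(276*31+127)%997=707 -> [188, 707]
  L3: h(188,707)=(188*31+707)%997=553 -> [553]
  root = 553 != target 472
Candidate C: set leaf[7] = 98 -> leaves = [16, 13, 38, 47, 41, 2, 67, 98]
  L0: [16, 13, 38, 47, 41, 2, 67, 98]
  L1: h(16,13)=(16*31+13)%997=509 h(38,47)=(38*31+47)%997=228 h(41,2)=(41*31+2)%997=276 h(67,98)=(67*31+98)%997=181 -> [509, 228, 276, 181]
  L2: h(509,228)=(509*31+228)%997=55 h(276,181)=(276*31+181)%997=761 -> [55, 761]
  L3: h(55,761)=(55*31+761)%997=472 -> [472]
  root = 472 == target 472  ** MATCH **
Candidate C produces the target root.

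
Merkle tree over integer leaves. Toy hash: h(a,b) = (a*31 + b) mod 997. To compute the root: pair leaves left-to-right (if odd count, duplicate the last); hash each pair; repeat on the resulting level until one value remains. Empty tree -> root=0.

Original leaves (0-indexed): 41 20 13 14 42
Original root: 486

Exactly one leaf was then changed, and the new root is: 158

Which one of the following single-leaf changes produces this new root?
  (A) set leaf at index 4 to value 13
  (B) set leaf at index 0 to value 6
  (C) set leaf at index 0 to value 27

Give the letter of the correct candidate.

Answer: C

Derivation:
Original leaves: [41, 20, 13, 14, 42]
Target new root: 158
Try each candidate change and compute the resulting root:
Candidate A: set leaf[4] = 13 -> leaves = [41, 20, 13, 14, 13]
  L0: [41, 20, 13, 14, 13]
  L1: h(41,20)=(41*31+20)%997=294 h(13,14)=(13*31+14)%997=417 h(13,13)=(13*31+13)%997=416 -> [294, 417, 416]
  L2: h(294,417)=(294*31+417)%997=558 h(416,416)=(416*31+416)%997=351 -> [558, 351]
  L3: h(558,351)=(558*31+351)%997=700 -> [700]
  root = 700 != target 158
Candidate B: set leaf[0] = 6 -> leaves = [6, 20, 13, 14, 42]
  L0: [6, 20, 13, 14, 42]
  L1: h(6,20)=(6*31+20)%997=206 h(13,14)=(13*31+14)%997=417 h(42,42)=(42*31+42)%997=347 -> [206, 417, 347]
  L2: h(206,417)=(206*31+417)%997=821 h(347,347)=(347*31+347)%997=137 -> [821, 137]
  L3: h(821,137)=(821*31+137)%997=663 -> [663]
  root = 663 != target 158
Candidate C: set leaf[0] = 27 -> leaves = [27, 20, 13, 14, 42]
  L0: [27, 20, 13, 14, 42]
  L1: h(27,20)=(27*31+20)%997=857 h(13,14)=(13*31+14)%997=417 h(42,42)=(42*31+42)%997=347 -> [857, 417, 347]
  L2: h(857,417)=(857*31+417)%997=65 h(347,347)=(347*31+347)%997=137 -> [65, 137]
  L3: h(65,137)=(65*31+137)%997=158 -> [158]
  root = 158 == target 158  ** MATCH **
Candidate C produces the target root.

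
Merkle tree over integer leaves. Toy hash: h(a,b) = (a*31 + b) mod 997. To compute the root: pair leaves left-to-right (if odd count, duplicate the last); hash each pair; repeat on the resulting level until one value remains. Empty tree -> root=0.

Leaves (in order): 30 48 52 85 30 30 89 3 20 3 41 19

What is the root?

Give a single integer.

L0: [30, 48, 52, 85, 30, 30, 89, 3, 20, 3, 41, 19]
L1: h(30,48)=(30*31+48)%997=978 h(52,85)=(52*31+85)%997=700 h(30,30)=(30*31+30)%997=960 h(89,3)=(89*31+3)%997=768 h(20,3)=(20*31+3)%997=623 h(41,19)=(41*31+19)%997=293 -> [978, 700, 960, 768, 623, 293]
L2: h(978,700)=(978*31+700)%997=111 h(960,768)=(960*31+768)%997=618 h(623,293)=(623*31+293)%997=663 -> [111, 618, 663]
L3: h(111,618)=(111*31+618)%997=71 h(663,663)=(663*31+663)%997=279 -> [71, 279]
L4: h(71,279)=(71*31+279)%997=486 -> [486]

Answer: 486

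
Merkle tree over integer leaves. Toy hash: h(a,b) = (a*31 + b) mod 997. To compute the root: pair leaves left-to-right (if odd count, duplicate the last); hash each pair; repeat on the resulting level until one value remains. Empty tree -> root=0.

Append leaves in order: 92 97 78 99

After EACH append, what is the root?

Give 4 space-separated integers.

After append 92 (leaves=[92]):
  L0: [92]
  root=92
After append 97 (leaves=[92, 97]):
  L0: [92, 97]
  L1: h(92,97)=(92*31+97)%997=955 -> [955]
  root=955
After append 78 (leaves=[92, 97, 78]):
  L0: [92, 97, 78]
  L1: h(92,97)=(92*31+97)%997=955 h(78,78)=(78*31+78)%997=502 -> [955, 502]
  L2: h(955,502)=(955*31+502)%997=197 -> [197]
  root=197
After append 99 (leaves=[92, 97, 78, 99]):
  L0: [92, 97, 78, 99]
  L1: h(92,97)=(92*31+97)%997=955 h(78,99)=(78*31+99)%997=523 -> [955, 523]
  L2: h(955,523)=(955*31+523)%997=218 -> [218]
  root=218

Answer: 92 955 197 218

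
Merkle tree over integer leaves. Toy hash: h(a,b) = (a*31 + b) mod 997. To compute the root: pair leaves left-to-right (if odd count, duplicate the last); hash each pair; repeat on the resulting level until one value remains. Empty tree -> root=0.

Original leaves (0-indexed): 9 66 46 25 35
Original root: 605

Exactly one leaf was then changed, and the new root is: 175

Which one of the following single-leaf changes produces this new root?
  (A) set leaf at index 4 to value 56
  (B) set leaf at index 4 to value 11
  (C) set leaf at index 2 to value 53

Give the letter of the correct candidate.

Answer: A

Derivation:
Original leaves: [9, 66, 46, 25, 35]
Target new root: 175
Try each candidate change and compute the resulting root:
Candidate A: set leaf[4] = 56 -> leaves = [9, 66, 46, 25, 56]
  L0: [9, 66, 46, 25, 56]
  L1: h(9,66)=(9*31+66)%997=345 h(46,25)=(46*31+25)%997=454 h(56,56)=(56*31+56)%997=795 -> [345, 454, 795]
  L2: h(345,454)=(345*31+454)%997=182 h(795,795)=(795*31+795)%997=515 -> [182, 515]
  L3: h(182,515)=(182*31+515)%997=175 -> [175]
  root = 175 == target 175  ** MATCH **
Candidate B: set leaf[4] = 11 -> leaves = [9, 66, 46, 25, 11]
  L0: [9, 66, 46, 25, 11]
  L1: h(9,66)=(9*31+66)%997=345 h(46,25)=(46*31+25)%997=454 h(11,11)=(11*31+11)%997=352 -> [345, 454, 352]
  L2: h(345,454)=(345*31+454)%997=182 h(352,352)=(352*31+352)%997=297 -> [182, 297]
  L3: h(182,297)=(182*31+297)%997=954 -> [954]
  root = 954 != target 175
Candidate C: set leaf[2] = 53 -> leaves = [9, 66, 53, 25, 35]
  L0: [9, 66, 53, 25, 35]
  L1: h(9,66)=(9*31+66)%997=345 h(53,25)=(53*31+25)%997=671 h(35,35)=(35*31+35)%997=123 -> [345, 671, 123]
  L2: h(345,671)=(345*31+671)%997=399 h(123,123)=(123*31+123)%997=945 -> [399, 945]
  L3: h(399,945)=(399*31+945)%997=353 -> [353]
  root = 353 != target 175
Candidate A produces the target root.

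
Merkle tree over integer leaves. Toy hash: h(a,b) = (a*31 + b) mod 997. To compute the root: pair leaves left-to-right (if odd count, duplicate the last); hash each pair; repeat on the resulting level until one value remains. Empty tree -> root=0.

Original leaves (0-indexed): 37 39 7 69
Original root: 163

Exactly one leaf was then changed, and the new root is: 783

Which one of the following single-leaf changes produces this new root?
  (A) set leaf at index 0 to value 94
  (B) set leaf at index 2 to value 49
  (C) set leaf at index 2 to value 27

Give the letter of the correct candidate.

Answer: C

Derivation:
Original leaves: [37, 39, 7, 69]
Target new root: 783
Try each candidate change and compute the resulting root:
Candidate A: set leaf[0] = 94 -> leaves = [94, 39, 7, 69]
  L0: [94, 39, 7, 69]
  L1: h(94,39)=(94*31+39)%997=959 h(7,69)=(7*31+69)%997=286 -> [959, 286]
  L2: h(959,286)=(959*31+286)%997=105 -> [105]
  root = 105 != target 783
Candidate B: set leaf[2] = 49 -> leaves = [37, 39, 49, 69]
  L0: [37, 39, 49, 69]
  L1: h(37,39)=(37*31+39)%997=189 h(49,69)=(49*31+69)%997=591 -> [189, 591]
  L2: h(189,591)=(189*31+591)%997=468 -> [468]
  root = 468 != target 783
Candidate C: set leaf[2] = 27 -> leaves = [37, 39, 27, 69]
  L0: [37, 39, 27, 69]
  L1: h(37,39)=(37*31+39)%997=189 h(27,69)=(27*31+69)%997=906 -> [189, 906]
  L2: h(189,906)=(189*31+906)%997=783 -> [783]
  root = 783 == target 783  ** MATCH **
Candidate C produces the target root.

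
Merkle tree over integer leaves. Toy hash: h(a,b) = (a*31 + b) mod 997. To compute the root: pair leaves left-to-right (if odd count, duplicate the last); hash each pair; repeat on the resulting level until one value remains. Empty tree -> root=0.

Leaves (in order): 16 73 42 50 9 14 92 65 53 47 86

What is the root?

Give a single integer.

Answer: 239

Derivation:
L0: [16, 73, 42, 50, 9, 14, 92, 65, 53, 47, 86]
L1: h(16,73)=(16*31+73)%997=569 h(42,50)=(42*31+50)%997=355 h(9,14)=(9*31+14)%997=293 h(92,65)=(92*31+65)%997=923 h(53,47)=(53*31+47)%997=693 h(86,86)=(86*31+86)%997=758 -> [569, 355, 293, 923, 693, 758]
L2: h(569,355)=(569*31+355)%997=48 h(293,923)=(293*31+923)%997=36 h(693,758)=(693*31+758)%997=307 -> [48, 36, 307]
L3: h(48,36)=(48*31+36)%997=527 h(307,307)=(307*31+307)%997=851 -> [527, 851]
L4: h(527,851)=(527*31+851)%997=239 -> [239]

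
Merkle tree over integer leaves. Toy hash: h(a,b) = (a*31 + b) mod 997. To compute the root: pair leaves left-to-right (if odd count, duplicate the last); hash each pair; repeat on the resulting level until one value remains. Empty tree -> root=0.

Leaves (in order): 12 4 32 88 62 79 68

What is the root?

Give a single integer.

Answer: 403

Derivation:
L0: [12, 4, 32, 88, 62, 79, 68]
L1: h(12,4)=(12*31+4)%997=376 h(32,88)=(32*31+88)%997=83 h(62,79)=(62*31+79)%997=7 h(68,68)=(68*31+68)%997=182 -> [376, 83, 7, 182]
L2: h(376,83)=(376*31+83)%997=772 h(7,182)=(7*31+182)%997=399 -> [772, 399]
L3: h(772,399)=(772*31+399)%997=403 -> [403]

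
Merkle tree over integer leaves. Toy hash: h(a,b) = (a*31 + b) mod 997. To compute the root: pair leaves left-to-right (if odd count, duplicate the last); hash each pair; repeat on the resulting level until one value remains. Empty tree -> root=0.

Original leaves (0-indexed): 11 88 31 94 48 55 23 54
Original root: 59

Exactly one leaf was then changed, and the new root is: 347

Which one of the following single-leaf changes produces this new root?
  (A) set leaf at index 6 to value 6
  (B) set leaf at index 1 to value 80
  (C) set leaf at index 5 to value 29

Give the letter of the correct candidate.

Original leaves: [11, 88, 31, 94, 48, 55, 23, 54]
Target new root: 347
Try each candidate change and compute the resulting root:
Candidate A: set leaf[6] = 6 -> leaves = [11, 88, 31, 94, 48, 55, 6, 54]
  L0: [11, 88, 31, 94, 48, 55, 6, 54]
  L1: h(11,88)=(11*31+88)%997=429 h(31,94)=(31*31+94)%997=58 h(48,55)=(48*31+55)%997=546 h(6,54)=(6*31+54)%997=240 -> [429, 58, 546, 240]
  L2: h(429,58)=(429*31+58)%997=396 h(546,240)=(546*31+240)%997=217 -> [396, 217]
  L3: h(396,217)=(396*31+217)%997=529 -> [529]
  root = 529 != target 347
Candidate B: set leaf[1] = 80 -> leaves = [11, 80, 31, 94, 48, 55, 23, 54]
  L0: [11, 80, 31, 94, 48, 55, 23, 54]
  L1: h(11,80)=(11*31+80)%997=421 h(31,94)=(31*31+94)%997=58 h(48,55)=(48*31+55)%997=546 h(23,54)=(23*31+54)%997=767 -> [421, 58, 546, 767]
  L2: h(421,58)=(421*31+58)%997=148 h(546,767)=(546*31+767)%997=744 -> [148, 744]
  L3: h(148,744)=(148*31+744)%997=347 -> [347]
  root = 347 == target 347  ** MATCH **
Candidate C: set leaf[5] = 29 -> leaves = [11, 88, 31, 94, 48, 29, 23, 54]
  L0: [11, 88, 31, 94, 48, 29, 23, 54]
  L1: h(11,88)=(11*31+88)%997=429 h(31,94)=(31*31+94)%997=58 h(48,29)=(48*31+29)%997=520 h(23,54)=(23*31+54)%997=767 -> [429, 58, 520, 767]
  L2: h(429,58)=(429*31+58)%997=396 h(520,767)=(520*31+767)%997=935 -> [396, 935]
  L3: h(396,935)=(396*31+935)%997=250 -> [250]
  root = 250 != target 347
Candidate B produces the target root.

Answer: B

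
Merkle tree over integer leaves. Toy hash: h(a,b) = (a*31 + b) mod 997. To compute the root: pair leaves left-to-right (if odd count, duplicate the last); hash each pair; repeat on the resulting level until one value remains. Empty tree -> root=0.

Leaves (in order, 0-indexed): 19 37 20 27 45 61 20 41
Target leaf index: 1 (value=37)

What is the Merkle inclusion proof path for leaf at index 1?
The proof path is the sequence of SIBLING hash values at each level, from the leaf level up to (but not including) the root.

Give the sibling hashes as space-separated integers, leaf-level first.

Answer: 19 647 932

Derivation:
L0 (leaves): [19, 37, 20, 27, 45, 61, 20, 41], target index=1
L1: h(19,37)=(19*31+37)%997=626 [pair 0] h(20,27)=(20*31+27)%997=647 [pair 1] h(45,61)=(45*31+61)%997=459 [pair 2] h(20,41)=(20*31+41)%997=661 [pair 3] -> [626, 647, 459, 661]
  Sibling for proof at L0: 19
L2: h(626,647)=(626*31+647)%997=113 [pair 0] h(459,661)=(459*31+661)%997=932 [pair 1] -> [113, 932]
  Sibling for proof at L1: 647
L3: h(113,932)=(113*31+932)%997=447 [pair 0] -> [447]
  Sibling for proof at L2: 932
Root: 447
Proof path (sibling hashes from leaf to root): [19, 647, 932]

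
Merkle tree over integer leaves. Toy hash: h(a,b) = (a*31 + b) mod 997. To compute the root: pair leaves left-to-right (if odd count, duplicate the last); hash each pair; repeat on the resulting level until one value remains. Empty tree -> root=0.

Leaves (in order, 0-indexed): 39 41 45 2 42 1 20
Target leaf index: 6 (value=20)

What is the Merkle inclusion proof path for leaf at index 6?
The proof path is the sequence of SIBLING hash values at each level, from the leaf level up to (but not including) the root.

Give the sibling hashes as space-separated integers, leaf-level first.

Answer: 20 306 267

Derivation:
L0 (leaves): [39, 41, 45, 2, 42, 1, 20], target index=6
L1: h(39,41)=(39*31+41)%997=253 [pair 0] h(45,2)=(45*31+2)%997=400 [pair 1] h(42,1)=(42*31+1)%997=306 [pair 2] h(20,20)=(20*31+20)%997=640 [pair 3] -> [253, 400, 306, 640]
  Sibling for proof at L0: 20
L2: h(253,400)=(253*31+400)%997=267 [pair 0] h(306,640)=(306*31+640)%997=156 [pair 1] -> [267, 156]
  Sibling for proof at L1: 306
L3: h(267,156)=(267*31+156)%997=457 [pair 0] -> [457]
  Sibling for proof at L2: 267
Root: 457
Proof path (sibling hashes from leaf to root): [20, 306, 267]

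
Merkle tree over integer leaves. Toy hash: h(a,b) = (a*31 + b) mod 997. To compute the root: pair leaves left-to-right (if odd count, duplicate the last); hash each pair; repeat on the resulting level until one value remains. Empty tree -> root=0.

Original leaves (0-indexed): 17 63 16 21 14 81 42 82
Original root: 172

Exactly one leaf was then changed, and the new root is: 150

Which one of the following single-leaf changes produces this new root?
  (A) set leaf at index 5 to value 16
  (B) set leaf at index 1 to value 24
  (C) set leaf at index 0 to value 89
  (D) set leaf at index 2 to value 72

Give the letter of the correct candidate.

Original leaves: [17, 63, 16, 21, 14, 81, 42, 82]
Target new root: 150
Try each candidate change and compute the resulting root:
Candidate A: set leaf[5] = 16 -> leaves = [17, 63, 16, 21, 14, 16, 42, 82]
  L0: [17, 63, 16, 21, 14, 16, 42, 82]
  L1: h(17,63)=(17*31+63)%997=590 h(16,21)=(16*31+21)%997=517 h(14,16)=(14*31+16)%997=450 h(42,82)=(42*31+82)%997=387 -> [590, 517, 450, 387]
  L2: h(590,517)=(590*31+517)%997=861 h(450,387)=(450*31+387)%997=379 -> [861, 379]
  L3: h(861,379)=(861*31+379)%997=151 -> [151]
  root = 151 != target 150
Candidate B: set leaf[1] = 24 -> leaves = [17, 24, 16, 21, 14, 81, 42, 82]
  L0: [17, 24, 16, 21, 14, 81, 42, 82]
  L1: h(17,24)=(17*31+24)%997=551 h(16,21)=(16*31+21)%997=517 h(14,81)=(14*31+81)%997=515 h(42,82)=(42*31+82)%997=387 -> [551, 517, 515, 387]
  L2: h(551,517)=(551*31+517)%997=649 h(515,387)=(515*31+387)%997=400 -> [649, 400]
  L3: h(649,400)=(649*31+400)%997=579 -> [579]
  root = 579 != target 150
Candidate C: set leaf[0] = 89 -> leaves = [89, 63, 16, 21, 14, 81, 42, 82]
  L0: [89, 63, 16, 21, 14, 81, 42, 82]
  L1: h(89,63)=(89*31+63)%997=828 h(16,21)=(16*31+21)%997=517 h(14,81)=(14*31+81)%997=515 h(42,82)=(42*31+82)%997=387 -> [828, 517, 515, 387]
  L2: h(828,517)=(828*31+517)%997=263 h(515,387)=(515*31+387)%997=400 -> [263, 400]
  L3: h(263,400)=(263*31+400)%997=577 -> [577]
  root = 577 != target 150
Candidate D: set leaf[2] = 72 -> leaves = [17, 63, 72, 21, 14, 81, 42, 82]
  L0: [17, 63, 72, 21, 14, 81, 42, 82]
  L1: h(17,63)=(17*31+63)%997=590 h(72,21)=(72*31+21)%997=259 h(14,81)=(14*31+81)%997=515 h(42,82)=(42*31+82)%997=387 -> [590, 259, 515, 387]
  L2: h(590,259)=(590*31+259)%997=603 h(515,387)=(515*31+387)%997=400 -> [603, 400]
  L3: h(603,400)=(603*31+400)%997=150 -> [150]
  root = 150 == target 150  ** MATCH **
Candidate D produces the target root.

Answer: D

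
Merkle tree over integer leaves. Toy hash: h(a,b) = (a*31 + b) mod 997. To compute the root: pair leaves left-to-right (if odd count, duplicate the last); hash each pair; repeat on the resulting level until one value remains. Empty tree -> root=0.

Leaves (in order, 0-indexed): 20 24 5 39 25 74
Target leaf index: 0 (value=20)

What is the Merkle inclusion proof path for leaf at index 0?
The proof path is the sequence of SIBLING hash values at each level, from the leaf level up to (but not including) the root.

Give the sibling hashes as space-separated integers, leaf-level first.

L0 (leaves): [20, 24, 5, 39, 25, 74], target index=0
L1: h(20,24)=(20*31+24)%997=644 [pair 0] h(5,39)=(5*31+39)%997=194 [pair 1] h(25,74)=(25*31+74)%997=849 [pair 2] -> [644, 194, 849]
  Sibling for proof at L0: 24
L2: h(644,194)=(644*31+194)%997=218 [pair 0] h(849,849)=(849*31+849)%997=249 [pair 1] -> [218, 249]
  Sibling for proof at L1: 194
L3: h(218,249)=(218*31+249)%997=28 [pair 0] -> [28]
  Sibling for proof at L2: 249
Root: 28
Proof path (sibling hashes from leaf to root): [24, 194, 249]

Answer: 24 194 249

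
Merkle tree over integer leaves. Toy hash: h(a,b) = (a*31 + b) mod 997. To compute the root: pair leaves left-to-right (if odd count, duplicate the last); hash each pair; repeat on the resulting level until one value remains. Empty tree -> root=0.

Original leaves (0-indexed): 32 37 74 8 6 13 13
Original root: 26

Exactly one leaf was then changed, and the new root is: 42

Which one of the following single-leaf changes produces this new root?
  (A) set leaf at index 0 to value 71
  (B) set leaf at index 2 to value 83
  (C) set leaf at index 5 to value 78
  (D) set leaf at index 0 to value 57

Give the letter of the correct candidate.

Original leaves: [32, 37, 74, 8, 6, 13, 13]
Target new root: 42
Try each candidate change and compute the resulting root:
Candidate A: set leaf[0] = 71 -> leaves = [71, 37, 74, 8, 6, 13, 13]
  L0: [71, 37, 74, 8, 6, 13, 13]
  L1: h(71,37)=(71*31+37)%997=244 h(74,8)=(74*31+8)%997=308 h(6,13)=(6*31+13)%997=199 h(13,13)=(13*31+13)%997=416 -> [244, 308, 199, 416]
  L2: h(244,308)=(244*31+308)%997=893 h(199,416)=(199*31+416)%997=603 -> [893, 603]
  L3: h(893,603)=(893*31+603)%997=370 -> [370]
  root = 370 != target 42
Candidate B: set leaf[2] = 83 -> leaves = [32, 37, 83, 8, 6, 13, 13]
  L0: [32, 37, 83, 8, 6, 13, 13]
  L1: h(32,37)=(32*31+37)%997=32 h(83,8)=(83*31+8)%997=587 h(6,13)=(6*31+13)%997=199 h(13,13)=(13*31+13)%997=416 -> [32, 587, 199, 416]
  L2: h(32,587)=(32*31+587)%997=582 h(199,416)=(199*31+416)%997=603 -> [582, 603]
  L3: h(582,603)=(582*31+603)%997=699 -> [699]
  root = 699 != target 42
Candidate C: set leaf[5] = 78 -> leaves = [32, 37, 74, 8, 6, 78, 13]
  L0: [32, 37, 74, 8, 6, 78, 13]
  L1: h(32,37)=(32*31+37)%997=32 h(74,8)=(74*31+8)%997=308 h(6,78)=(6*31+78)%997=264 h(13,13)=(13*31+13)%997=416 -> [32, 308, 264, 416]
  L2: h(32,308)=(32*31+308)%997=303 h(264,416)=(264*31+416)%997=624 -> [303, 624]
  L3: h(303,624)=(303*31+624)%997=47 -> [47]
  root = 47 != target 42
Candidate D: set leaf[0] = 57 -> leaves = [57, 37, 74, 8, 6, 13, 13]
  L0: [57, 37, 74, 8, 6, 13, 13]
  L1: h(57,37)=(57*31+37)%997=807 h(74,8)=(74*31+8)%997=308 h(6,13)=(6*31+13)%997=199 h(13,13)=(13*31+13)%997=416 -> [807, 308, 199, 416]
  L2: h(807,308)=(807*31+308)%997=400 h(199,416)=(199*31+416)%997=603 -> [400, 603]
  L3: h(400,603)=(400*31+603)%997=42 -> [42]
  root = 42 == target 42  ** MATCH **
Candidate D produces the target root.

Answer: D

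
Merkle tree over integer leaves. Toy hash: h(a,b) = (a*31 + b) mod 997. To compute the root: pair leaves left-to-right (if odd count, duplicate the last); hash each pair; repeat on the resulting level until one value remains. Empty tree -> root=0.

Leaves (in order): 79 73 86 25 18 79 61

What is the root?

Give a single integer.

Answer: 370

Derivation:
L0: [79, 73, 86, 25, 18, 79, 61]
L1: h(79,73)=(79*31+73)%997=528 h(86,25)=(86*31+25)%997=697 h(18,79)=(18*31+79)%997=637 h(61,61)=(61*31+61)%997=955 -> [528, 697, 637, 955]
L2: h(528,697)=(528*31+697)%997=116 h(637,955)=(637*31+955)%997=762 -> [116, 762]
L3: h(116,762)=(116*31+762)%997=370 -> [370]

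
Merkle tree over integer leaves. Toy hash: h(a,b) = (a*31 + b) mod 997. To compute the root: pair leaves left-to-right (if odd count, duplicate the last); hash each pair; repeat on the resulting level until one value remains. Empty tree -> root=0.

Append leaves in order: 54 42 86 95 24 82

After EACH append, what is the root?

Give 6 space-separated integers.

After append 54 (leaves=[54]):
  L0: [54]
  root=54
After append 42 (leaves=[54, 42]):
  L0: [54, 42]
  L1: h(54,42)=(54*31+42)%997=719 -> [719]
  root=719
After append 86 (leaves=[54, 42, 86]):
  L0: [54, 42, 86]
  L1: h(54,42)=(54*31+42)%997=719 h(86,86)=(86*31+86)%997=758 -> [719, 758]
  L2: h(719,758)=(719*31+758)%997=116 -> [116]
  root=116
After append 95 (leaves=[54, 42, 86, 95]):
  L0: [54, 42, 86, 95]
  L1: h(54,42)=(54*31+42)%997=719 h(86,95)=(86*31+95)%997=767 -> [719, 767]
  L2: h(719,767)=(719*31+767)%997=125 -> [125]
  root=125
After append 24 (leaves=[54, 42, 86, 95, 24]):
  L0: [54, 42, 86, 95, 24]
  L1: h(54,42)=(54*31+42)%997=719 h(86,95)=(86*31+95)%997=767 h(24,24)=(24*31+24)%997=768 -> [719, 767, 768]
  L2: h(719,767)=(719*31+767)%997=125 h(768,768)=(768*31+768)%997=648 -> [125, 648]
  L3: h(125,648)=(125*31+648)%997=535 -> [535]
  root=535
After append 82 (leaves=[54, 42, 86, 95, 24, 82]):
  L0: [54, 42, 86, 95, 24, 82]
  L1: h(54,42)=(54*31+42)%997=719 h(86,95)=(86*31+95)%997=767 h(24,82)=(24*31+82)%997=826 -> [719, 767, 826]
  L2: h(719,767)=(719*31+767)%997=125 h(826,826)=(826*31+826)%997=510 -> [125, 510]
  L3: h(125,510)=(125*31+510)%997=397 -> [397]
  root=397

Answer: 54 719 116 125 535 397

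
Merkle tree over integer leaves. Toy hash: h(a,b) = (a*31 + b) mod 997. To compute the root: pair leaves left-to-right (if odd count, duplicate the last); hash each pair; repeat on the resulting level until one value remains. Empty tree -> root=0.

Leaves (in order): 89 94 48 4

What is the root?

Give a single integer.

L0: [89, 94, 48, 4]
L1: h(89,94)=(89*31+94)%997=859 h(48,4)=(48*31+4)%997=495 -> [859, 495]
L2: h(859,495)=(859*31+495)%997=205 -> [205]

Answer: 205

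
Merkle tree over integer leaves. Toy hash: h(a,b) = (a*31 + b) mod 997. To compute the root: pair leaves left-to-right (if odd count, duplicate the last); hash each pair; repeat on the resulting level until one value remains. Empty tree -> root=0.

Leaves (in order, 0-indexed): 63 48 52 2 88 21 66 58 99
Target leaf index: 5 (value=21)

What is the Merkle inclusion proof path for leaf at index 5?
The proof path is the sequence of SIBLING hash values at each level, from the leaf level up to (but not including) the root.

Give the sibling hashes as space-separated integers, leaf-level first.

L0 (leaves): [63, 48, 52, 2, 88, 21, 66, 58, 99], target index=5
L1: h(63,48)=(63*31+48)%997=7 [pair 0] h(52,2)=(52*31+2)%997=617 [pair 1] h(88,21)=(88*31+21)%997=755 [pair 2] h(66,58)=(66*31+58)%997=110 [pair 3] h(99,99)=(99*31+99)%997=177 [pair 4] -> [7, 617, 755, 110, 177]
  Sibling for proof at L0: 88
L2: h(7,617)=(7*31+617)%997=834 [pair 0] h(755,110)=(755*31+110)%997=584 [pair 1] h(177,177)=(177*31+177)%997=679 [pair 2] -> [834, 584, 679]
  Sibling for proof at L1: 110
L3: h(834,584)=(834*31+584)%997=516 [pair 0] h(679,679)=(679*31+679)%997=791 [pair 1] -> [516, 791]
  Sibling for proof at L2: 834
L4: h(516,791)=(516*31+791)%997=835 [pair 0] -> [835]
  Sibling for proof at L3: 791
Root: 835
Proof path (sibling hashes from leaf to root): [88, 110, 834, 791]

Answer: 88 110 834 791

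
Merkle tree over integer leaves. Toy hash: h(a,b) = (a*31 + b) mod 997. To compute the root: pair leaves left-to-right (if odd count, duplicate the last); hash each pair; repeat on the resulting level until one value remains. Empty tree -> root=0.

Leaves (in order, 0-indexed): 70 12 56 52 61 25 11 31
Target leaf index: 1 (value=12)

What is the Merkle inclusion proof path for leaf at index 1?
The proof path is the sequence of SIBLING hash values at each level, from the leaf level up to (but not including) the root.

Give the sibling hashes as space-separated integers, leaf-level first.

L0 (leaves): [70, 12, 56, 52, 61, 25, 11, 31], target index=1
L1: h(70,12)=(70*31+12)%997=188 [pair 0] h(56,52)=(56*31+52)%997=791 [pair 1] h(61,25)=(61*31+25)%997=919 [pair 2] h(11,31)=(11*31+31)%997=372 [pair 3] -> [188, 791, 919, 372]
  Sibling for proof at L0: 70
L2: h(188,791)=(188*31+791)%997=637 [pair 0] h(919,372)=(919*31+372)%997=945 [pair 1] -> [637, 945]
  Sibling for proof at L1: 791
L3: h(637,945)=(637*31+945)%997=752 [pair 0] -> [752]
  Sibling for proof at L2: 945
Root: 752
Proof path (sibling hashes from leaf to root): [70, 791, 945]

Answer: 70 791 945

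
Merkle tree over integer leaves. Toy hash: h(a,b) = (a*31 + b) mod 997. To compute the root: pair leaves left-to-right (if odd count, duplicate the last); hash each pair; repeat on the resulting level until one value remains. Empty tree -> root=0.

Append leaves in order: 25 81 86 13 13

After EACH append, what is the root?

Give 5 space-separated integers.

After append 25 (leaves=[25]):
  L0: [25]
  root=25
After append 81 (leaves=[25, 81]):
  L0: [25, 81]
  L1: h(25,81)=(25*31+81)%997=856 -> [856]
  root=856
After append 86 (leaves=[25, 81, 86]):
  L0: [25, 81, 86]
  L1: h(25,81)=(25*31+81)%997=856 h(86,86)=(86*31+86)%997=758 -> [856, 758]
  L2: h(856,758)=(856*31+758)%997=375 -> [375]
  root=375
After append 13 (leaves=[25, 81, 86, 13]):
  L0: [25, 81, 86, 13]
  L1: h(25,81)=(25*31+81)%997=856 h(86,13)=(86*31+13)%997=685 -> [856, 685]
  L2: h(856,685)=(856*31+685)%997=302 -> [302]
  root=302
After append 13 (leaves=[25, 81, 86, 13, 13]):
  L0: [25, 81, 86, 13, 13]
  L1: h(25,81)=(25*31+81)%997=856 h(86,13)=(86*31+13)%997=685 h(13,13)=(13*31+13)%997=416 -> [856, 685, 416]
  L2: h(856,685)=(856*31+685)%997=302 h(416,416)=(416*31+416)%997=351 -> [302, 351]
  L3: h(302,351)=(302*31+351)%997=740 -> [740]
  root=740

Answer: 25 856 375 302 740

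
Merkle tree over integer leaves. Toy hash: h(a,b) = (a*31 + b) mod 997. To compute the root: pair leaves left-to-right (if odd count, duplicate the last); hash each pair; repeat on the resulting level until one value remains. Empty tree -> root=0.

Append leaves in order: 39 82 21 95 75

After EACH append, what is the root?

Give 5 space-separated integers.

Answer: 39 294 813 887 609

Derivation:
After append 39 (leaves=[39]):
  L0: [39]
  root=39
After append 82 (leaves=[39, 82]):
  L0: [39, 82]
  L1: h(39,82)=(39*31+82)%997=294 -> [294]
  root=294
After append 21 (leaves=[39, 82, 21]):
  L0: [39, 82, 21]
  L1: h(39,82)=(39*31+82)%997=294 h(21,21)=(21*31+21)%997=672 -> [294, 672]
  L2: h(294,672)=(294*31+672)%997=813 -> [813]
  root=813
After append 95 (leaves=[39, 82, 21, 95]):
  L0: [39, 82, 21, 95]
  L1: h(39,82)=(39*31+82)%997=294 h(21,95)=(21*31+95)%997=746 -> [294, 746]
  L2: h(294,746)=(294*31+746)%997=887 -> [887]
  root=887
After append 75 (leaves=[39, 82, 21, 95, 75]):
  L0: [39, 82, 21, 95, 75]
  L1: h(39,82)=(39*31+82)%997=294 h(21,95)=(21*31+95)%997=746 h(75,75)=(75*31+75)%997=406 -> [294, 746, 406]
  L2: h(294,746)=(294*31+746)%997=887 h(406,406)=(406*31+406)%997=31 -> [887, 31]
  L3: h(887,31)=(887*31+31)%997=609 -> [609]
  root=609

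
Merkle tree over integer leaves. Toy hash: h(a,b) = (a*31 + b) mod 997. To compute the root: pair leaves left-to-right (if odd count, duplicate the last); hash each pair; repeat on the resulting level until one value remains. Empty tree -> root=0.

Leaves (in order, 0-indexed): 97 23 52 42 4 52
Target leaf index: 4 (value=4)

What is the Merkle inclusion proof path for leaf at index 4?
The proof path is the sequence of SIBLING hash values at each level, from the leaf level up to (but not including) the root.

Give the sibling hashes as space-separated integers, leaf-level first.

Answer: 52 176 869

Derivation:
L0 (leaves): [97, 23, 52, 42, 4, 52], target index=4
L1: h(97,23)=(97*31+23)%997=39 [pair 0] h(52,42)=(52*31+42)%997=657 [pair 1] h(4,52)=(4*31+52)%997=176 [pair 2] -> [39, 657, 176]
  Sibling for proof at L0: 52
L2: h(39,657)=(39*31+657)%997=869 [pair 0] h(176,176)=(176*31+176)%997=647 [pair 1] -> [869, 647]
  Sibling for proof at L1: 176
L3: h(869,647)=(869*31+647)%997=667 [pair 0] -> [667]
  Sibling for proof at L2: 869
Root: 667
Proof path (sibling hashes from leaf to root): [52, 176, 869]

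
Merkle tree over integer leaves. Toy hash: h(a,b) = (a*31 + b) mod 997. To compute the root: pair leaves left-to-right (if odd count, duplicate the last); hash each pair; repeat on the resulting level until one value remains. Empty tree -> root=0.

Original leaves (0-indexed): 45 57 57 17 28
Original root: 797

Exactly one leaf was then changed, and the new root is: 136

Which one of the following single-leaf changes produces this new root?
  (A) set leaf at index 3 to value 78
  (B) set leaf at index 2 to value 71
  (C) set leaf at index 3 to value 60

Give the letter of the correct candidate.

Original leaves: [45, 57, 57, 17, 28]
Target new root: 136
Try each candidate change and compute the resulting root:
Candidate A: set leaf[3] = 78 -> leaves = [45, 57, 57, 78, 28]
  L0: [45, 57, 57, 78, 28]
  L1: h(45,57)=(45*31+57)%997=455 h(57,78)=(57*31+78)%997=848 h(28,28)=(28*31+28)%997=896 -> [455, 848, 896]
  L2: h(455,848)=(455*31+848)%997=995 h(896,896)=(896*31+896)%997=756 -> [995, 756]
  L3: h(995,756)=(995*31+756)%997=694 -> [694]
  root = 694 != target 136
Candidate B: set leaf[2] = 71 -> leaves = [45, 57, 71, 17, 28]
  L0: [45, 57, 71, 17, 28]
  L1: h(45,57)=(45*31+57)%997=455 h(71,17)=(71*31+17)%997=224 h(28,28)=(28*31+28)%997=896 -> [455, 224, 896]
  L2: h(455,224)=(455*31+224)%997=371 h(896,896)=(896*31+896)%997=756 -> [371, 756]
  L3: h(371,756)=(371*31+756)%997=293 -> [293]
  root = 293 != target 136
Candidate C: set leaf[3] = 60 -> leaves = [45, 57, 57, 60, 28]
  L0: [45, 57, 57, 60, 28]
  L1: h(45,57)=(45*31+57)%997=455 h(57,60)=(57*31+60)%997=830 h(28,28)=(28*31+28)%997=896 -> [455, 830, 896]
  L2: h(455,830)=(455*31+830)%997=977 h(896,896)=(896*31+896)%997=756 -> [977, 756]
  L3: h(977,756)=(977*31+756)%997=136 -> [136]
  root = 136 == target 136  ** MATCH **
Candidate C produces the target root.

Answer: C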